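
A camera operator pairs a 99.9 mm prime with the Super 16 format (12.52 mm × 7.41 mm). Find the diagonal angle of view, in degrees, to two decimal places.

Sensor diagonal = √(12.52² + 7.41²) = √211.6585 ≈ 14.5485 mm.
Angle of view α = 2·arctan(d/2f) with d = 14.5485 mm and f = 99.9 mm.
d/2f = 0.07282; arctan(0.07282) ≈ 4.1647°, so α ≈ 8.3293°.

8.33°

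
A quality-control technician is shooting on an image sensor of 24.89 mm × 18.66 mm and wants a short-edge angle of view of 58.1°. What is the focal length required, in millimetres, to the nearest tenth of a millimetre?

16.8 mm

From α = 2·arctan(h/2f) we get f = h / (2·tan(α/2)).
With h = 18.66 mm and α/2 = 29.05°, tan(α/2) ≈ 0.55545, so f ≈ 18.66 / 1.11090 ≈ 16.7972 mm.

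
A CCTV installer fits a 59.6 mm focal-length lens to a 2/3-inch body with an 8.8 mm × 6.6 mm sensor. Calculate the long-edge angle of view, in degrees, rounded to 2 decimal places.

8.44°

Angle of view α = 2·arctan(w/2f) with w = 8.8 mm and f = 59.6 mm.
w/2f = 0.07383; arctan(0.07383) ≈ 4.2222°, so α ≈ 8.4445°.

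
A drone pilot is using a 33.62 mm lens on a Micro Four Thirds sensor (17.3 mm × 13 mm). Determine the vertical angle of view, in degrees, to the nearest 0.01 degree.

Angle of view α = 2·arctan(h/2f) with h = 13 mm and f = 33.62 mm.
h/2f = 0.19334; arctan(0.19334) ≈ 10.9424°, so α ≈ 21.8848°.

21.88°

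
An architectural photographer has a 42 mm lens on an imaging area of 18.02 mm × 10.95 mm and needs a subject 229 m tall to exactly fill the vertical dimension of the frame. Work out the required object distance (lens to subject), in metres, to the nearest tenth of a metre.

W: 229 m = 229000 mm.
Magnification m = h/W = dᵢ/dₒ; combined with 1/f = 1/dₒ + 1/dᵢ this gives dₒ = f·(1 + W/h).
dₒ = 42 mm × (1 + 229000/10.95) = 42 × 20914.2420 ≈ 878398.164 mm = 878.398 m.

878.4 m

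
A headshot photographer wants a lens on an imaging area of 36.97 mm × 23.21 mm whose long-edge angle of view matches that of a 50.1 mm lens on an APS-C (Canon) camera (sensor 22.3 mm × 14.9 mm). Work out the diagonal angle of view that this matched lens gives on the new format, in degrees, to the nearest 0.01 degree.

29.45°

Equal long-edge AOV ⇒ f₂ = f₁ · 36.97/22.3 = 50.1 × 1.65785 ≈ 83.0582 mm.
Sensor diagonal = √(36.97² + 23.21²) = √1905.4850 ≈ 43.6519 mm.
Diagonal AOV on the new format = 2·arctan(43.6519 / (2 × 83.0582)) = 2·arctan(0.26278) ≈ 29.4465°.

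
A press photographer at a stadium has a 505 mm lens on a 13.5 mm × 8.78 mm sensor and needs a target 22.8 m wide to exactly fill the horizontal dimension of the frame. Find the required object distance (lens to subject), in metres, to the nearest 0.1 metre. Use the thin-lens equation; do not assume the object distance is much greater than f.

W: 22.8 m = 22800 mm.
Magnification m = w/W = dᵢ/dₒ; combined with 1/f = 1/dₒ + 1/dᵢ this gives dₒ = f·(1 + W/w).
dₒ = 505 mm × (1 + 22800/13.5) = 505 × 1689.8889 ≈ 853393.889 mm = 853.394 m.

853.4 m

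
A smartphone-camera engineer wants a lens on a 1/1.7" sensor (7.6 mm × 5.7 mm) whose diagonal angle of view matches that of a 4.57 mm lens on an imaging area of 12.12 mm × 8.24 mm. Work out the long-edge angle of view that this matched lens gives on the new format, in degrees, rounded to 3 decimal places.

104.123°

Sensor diagonal = √(12.12² + 8.24²) = √214.7920 ≈ 14.6558 mm.
Sensor diagonal = √(7.6² + 5.7²) = √90.2500 ≈ 9.5000 mm.
Equal diagonal AOV ⇒ f₂ = f₁ · 9.5000/14.6558 = 4.57 × 0.64821 ≈ 2.9623 mm.
Long-edge AOV on the new format = 2·arctan(7.6 / (2 × 2.9623)) = 2·arctan(1.28278) ≈ 104.1232°.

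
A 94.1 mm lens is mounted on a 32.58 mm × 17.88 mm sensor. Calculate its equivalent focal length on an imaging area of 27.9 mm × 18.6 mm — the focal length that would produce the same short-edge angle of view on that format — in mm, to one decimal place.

97.9 mm

Equal angle of view means equal height/f ratio, so f₂ = f₁ · (height₂/height₁) = 94.1 × 18.6/17.88.
f₂ = 94.1 × 1.04027 ≈ 97.889 mm.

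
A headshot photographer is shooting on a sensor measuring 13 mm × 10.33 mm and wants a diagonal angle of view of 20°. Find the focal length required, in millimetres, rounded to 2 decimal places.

47.08 mm

Sensor diagonal = √(13² + 10.33²) = √275.7089 ≈ 16.6045 mm.
From α = 2·arctan(d/2f) we get f = d / (2·tan(α/2)).
With d = 16.6045 mm and α/2 = 10°, tan(α/2) ≈ 0.17633, so f ≈ 16.6045 / 0.35265 ≈ 47.0844 mm.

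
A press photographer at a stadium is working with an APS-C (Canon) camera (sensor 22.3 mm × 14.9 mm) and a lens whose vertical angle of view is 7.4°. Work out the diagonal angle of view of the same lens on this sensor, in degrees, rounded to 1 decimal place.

From the vertical AOV: f = 14.9 / (2·tan(3.7°)) = 14.9 / 0.12933 ≈ 115.2054 mm.
Sensor diagonal = √(22.3² + 14.9²) = √719.3000 ≈ 26.8198 mm.
Diagonal AOV = 2·arctan(26.8198 / (2 × 115.2054)) = 2·arctan(0.11640) ≈ 13.2787°.

13.3°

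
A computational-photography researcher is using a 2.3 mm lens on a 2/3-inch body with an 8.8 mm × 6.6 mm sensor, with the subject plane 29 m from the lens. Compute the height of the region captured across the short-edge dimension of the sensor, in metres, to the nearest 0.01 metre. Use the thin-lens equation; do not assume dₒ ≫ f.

83.21 m

dₒ: 29 m = 29000 mm.
Similar triangles through the lens centre give W/dₒ = h/dᵢ; with 1/f = 1/dₒ + 1/dᵢ this gives W = h·(dₒ − f)/f.
W = 6.6 mm × (29000 − 2.3) / 2.3 = 6.6 × 12607.6957 ≈ 83210.791 mm = 83.2108 m.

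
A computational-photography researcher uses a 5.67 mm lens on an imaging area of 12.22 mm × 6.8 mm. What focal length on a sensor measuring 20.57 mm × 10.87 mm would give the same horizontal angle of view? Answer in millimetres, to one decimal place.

9.5 mm

Equal angle of view means equal width/f ratio, so f₂ = f₁ · (width₂/width₁) = 5.67 × 20.57/12.22.
f₂ = 5.67 × 1.68331 ≈ 9.544 mm.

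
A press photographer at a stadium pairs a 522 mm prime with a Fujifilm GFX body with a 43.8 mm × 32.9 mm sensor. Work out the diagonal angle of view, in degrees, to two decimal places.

Sensor diagonal = √(43.8² + 32.9²) = √3000.8500 ≈ 54.7800 mm.
Angle of view α = 2·arctan(d/2f) with d = 54.7800 mm and f = 522 mm.
d/2f = 0.05247; arctan(0.05247) ≈ 3.0036°, so α ≈ 6.0073°.

6.01°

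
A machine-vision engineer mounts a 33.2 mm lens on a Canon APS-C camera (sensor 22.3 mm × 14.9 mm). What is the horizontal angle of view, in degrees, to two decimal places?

37.13°

Angle of view α = 2·arctan(w/2f) with w = 22.3 mm and f = 33.2 mm.
w/2f = 0.33584; arctan(0.33584) ≈ 18.5643°, so α ≈ 37.1286°.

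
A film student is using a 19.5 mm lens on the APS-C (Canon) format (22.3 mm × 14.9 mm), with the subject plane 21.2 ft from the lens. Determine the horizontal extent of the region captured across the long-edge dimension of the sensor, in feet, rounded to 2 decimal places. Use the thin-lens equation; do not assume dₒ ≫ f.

dₒ: 21.2 ft × 304.8 mm/ft = 6461.76 mm.
Similar triangles through the lens centre give W/dₒ = w/dᵢ; with 1/f = 1/dₒ + 1/dᵢ this gives W = w·(dₒ − f)/f.
W = 22.3 mm × (6461.76 − 19.5) / 19.5 = 22.3 × 330.3723 ≈ 7367.302 mm = 7367.302/304.8 ft = 24.1709 ft.

24.17 ft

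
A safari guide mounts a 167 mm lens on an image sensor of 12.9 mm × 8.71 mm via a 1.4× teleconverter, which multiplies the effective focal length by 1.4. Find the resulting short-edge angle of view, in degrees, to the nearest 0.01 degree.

2.13°

Effective focal length f = 167 × 1.4 = 233.8 mm.
α = 2·arctan(8.71 / (2 × 233.8)) = 2·arctan(0.01863) ≈ 2.1343°.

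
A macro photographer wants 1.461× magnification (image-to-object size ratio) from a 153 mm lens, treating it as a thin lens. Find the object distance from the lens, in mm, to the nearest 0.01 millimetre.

257.72 mm

With m = dᵢ/dₒ and 1/f = 1/dₒ + 1/dᵢ, substituting dᵢ = m·dₒ gives 1/f = (1 + 1/m)/dₒ, hence dₒ = f·(1 + 1/m).
dₒ = 153 × (1 + 1/1.461) = 153 × 1.68446 ≈ 257.723 mm.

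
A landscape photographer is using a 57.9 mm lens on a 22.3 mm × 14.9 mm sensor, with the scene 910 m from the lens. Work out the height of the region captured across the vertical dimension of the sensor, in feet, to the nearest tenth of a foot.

768.3 ft

dₒ: 910 m = 910000 mm.
Similar triangles through the lens centre give W/dₒ = h/dᵢ; with 1/f = 1/dₒ + 1/dᵢ this gives W = h·(dₒ − f)/f.
W = 14.9 mm × (910000 − 57.9) / 57.9 = 14.9 × 15715.7530 ≈ 234164.720 mm = 234164.720/304.8 ft = 768.257 ft.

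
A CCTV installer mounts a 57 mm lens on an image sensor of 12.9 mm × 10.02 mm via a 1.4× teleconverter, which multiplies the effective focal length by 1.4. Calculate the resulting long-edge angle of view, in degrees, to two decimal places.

9.24°

Effective focal length f = 57 × 1.4 = 79.8 mm.
α = 2·arctan(12.9 / (2 × 79.8)) = 2·arctan(0.08083) ≈ 9.2420°.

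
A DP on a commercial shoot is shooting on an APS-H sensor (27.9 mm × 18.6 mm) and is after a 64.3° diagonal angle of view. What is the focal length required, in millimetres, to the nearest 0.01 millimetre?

Sensor diagonal = √(27.9² + 18.6²) = √1124.3700 ≈ 33.5316 mm.
From α = 2·arctan(d/2f) we get f = d / (2·tan(α/2)).
With d = 33.5316 mm and α/2 = 32.15°, tan(α/2) ≈ 0.62852, so f ≈ 33.5316 / 1.25703 ≈ 26.6753 mm.

26.68 mm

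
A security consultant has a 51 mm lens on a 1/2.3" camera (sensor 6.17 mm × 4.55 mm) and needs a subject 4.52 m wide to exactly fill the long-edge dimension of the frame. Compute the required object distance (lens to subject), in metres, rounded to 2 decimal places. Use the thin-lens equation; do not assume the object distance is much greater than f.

37.41 m

W: 4.52 m = 4520 mm.
Magnification m = w/W = dᵢ/dₒ; combined with 1/f = 1/dₒ + 1/dᵢ this gives dₒ = f·(1 + W/w).
dₒ = 51 mm × (1 + 4520/6.17) = 51 × 733.5770 ≈ 37412.426 mm = 37.4124 m.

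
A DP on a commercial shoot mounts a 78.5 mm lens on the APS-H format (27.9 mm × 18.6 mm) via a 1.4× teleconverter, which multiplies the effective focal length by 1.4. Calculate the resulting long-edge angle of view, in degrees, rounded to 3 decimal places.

14.468°

Effective focal length f = 78.5 × 1.4 = 109.9 mm.
α = 2·arctan(27.9 / (2 × 109.9)) = 2·arctan(0.12693) ≈ 14.4681°.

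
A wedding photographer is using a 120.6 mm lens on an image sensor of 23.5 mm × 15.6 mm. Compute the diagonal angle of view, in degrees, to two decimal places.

13.34°

Sensor diagonal = √(23.5² + 15.6²) = √795.6100 ≈ 28.2066 mm.
Angle of view α = 2·arctan(d/2f) with d = 28.2066 mm and f = 120.6 mm.
d/2f = 0.11694; arctan(0.11694) ≈ 6.6700°, so α ≈ 13.3400°.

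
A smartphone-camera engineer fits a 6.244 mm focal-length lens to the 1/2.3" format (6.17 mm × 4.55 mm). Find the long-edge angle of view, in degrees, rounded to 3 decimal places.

52.586°

Angle of view α = 2·arctan(w/2f) with w = 6.17 mm and f = 6.244 mm.
w/2f = 0.49407; arctan(0.49407) ≈ 26.2928°, so α ≈ 52.5856°.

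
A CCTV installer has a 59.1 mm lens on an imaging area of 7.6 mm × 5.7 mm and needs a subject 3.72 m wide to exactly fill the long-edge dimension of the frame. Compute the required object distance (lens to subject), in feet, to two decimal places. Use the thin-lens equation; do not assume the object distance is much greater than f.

W: 3.72 m = 3720 mm.
Magnification m = w/W = dᵢ/dₒ; combined with 1/f = 1/dₒ + 1/dᵢ this gives dₒ = f·(1 + W/w).
dₒ = 59.1 mm × (1 + 3720/7.6) = 59.1 × 490.4737 ≈ 28986.995 mm = 28986.995/304.8 ft = 95.1017 ft.

95.10 ft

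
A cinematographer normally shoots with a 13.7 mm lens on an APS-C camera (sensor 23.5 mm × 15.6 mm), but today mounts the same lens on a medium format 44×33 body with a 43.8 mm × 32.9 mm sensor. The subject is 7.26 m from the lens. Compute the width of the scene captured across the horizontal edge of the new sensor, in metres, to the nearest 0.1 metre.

The focal length stays 13.7 mm; the relevant sensor dimension is now w = 43.8 mm. Object distance dₒ = 7.26 m = 7260 mm.
Thin-lens field width W = w·(dₒ − f)/f = 43.8 × (7260 − 13.7)/13.7 ≈ 23167.003 mm = 23.167 m.

23.2 m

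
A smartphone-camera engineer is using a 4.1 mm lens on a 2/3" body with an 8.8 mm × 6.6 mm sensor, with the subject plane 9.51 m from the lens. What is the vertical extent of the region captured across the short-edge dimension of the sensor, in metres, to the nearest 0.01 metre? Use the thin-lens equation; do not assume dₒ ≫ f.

15.30 m

dₒ: 9.51 m = 9510 mm.
Similar triangles through the lens centre give W/dₒ = h/dᵢ; with 1/f = 1/dₒ + 1/dᵢ this gives W = h·(dₒ − f)/f.
W = 6.6 mm × (9510 − 4.1) / 4.1 = 6.6 × 2318.5122 ≈ 15302.180 mm = 15.3022 m.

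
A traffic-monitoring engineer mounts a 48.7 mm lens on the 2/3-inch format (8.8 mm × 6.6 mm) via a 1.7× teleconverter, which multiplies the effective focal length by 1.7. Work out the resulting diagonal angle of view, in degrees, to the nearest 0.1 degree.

7.6°

Effective focal length f = 48.7 × 1.7 = 82.79 mm.
Sensor diagonal = √(8.8² + 6.6²) = √121.0000 ≈ 11.0000 mm.
α = 2·arctan(11.000 / (2 × 82.79)) = 2·arctan(0.06643) ≈ 7.6015°.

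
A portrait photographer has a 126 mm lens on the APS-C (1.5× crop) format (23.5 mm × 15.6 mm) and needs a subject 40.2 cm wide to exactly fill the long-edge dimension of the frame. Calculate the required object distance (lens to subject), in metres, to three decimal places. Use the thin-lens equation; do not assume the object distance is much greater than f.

2.281 m

W: 40.2 cm = 402 mm.
Magnification m = w/W = dᵢ/dₒ; combined with 1/f = 1/dₒ + 1/dᵢ this gives dₒ = f·(1 + W/w).
dₒ = 126 mm × (1 + 402/23.5) = 126 × 18.1064 ≈ 2281.404 mm = 2.2814 m.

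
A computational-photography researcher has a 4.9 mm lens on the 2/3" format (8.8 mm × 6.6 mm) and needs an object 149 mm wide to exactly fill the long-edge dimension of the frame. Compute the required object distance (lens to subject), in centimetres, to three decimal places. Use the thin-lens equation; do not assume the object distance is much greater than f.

Magnification m = w/W = dᵢ/dₒ; combined with 1/f = 1/dₒ + 1/dᵢ this gives dₒ = f·(1 + W/w).
dₒ = 4.9 mm × (1 + 149/8.8) = 4.9 × 17.9318 ≈ 87.866 mm = 8.78659 cm.

8.787 cm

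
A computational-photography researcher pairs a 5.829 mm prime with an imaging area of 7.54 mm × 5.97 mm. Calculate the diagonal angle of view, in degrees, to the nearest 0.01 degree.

79.04°

Sensor diagonal = √(7.54² + 5.97²) = √92.4925 ≈ 9.6173 mm.
Angle of view α = 2·arctan(d/2f) with d = 9.6173 mm and f = 5.829 mm.
d/2f = 0.82495; arctan(0.82495) ≈ 39.5210°, so α ≈ 79.0421°.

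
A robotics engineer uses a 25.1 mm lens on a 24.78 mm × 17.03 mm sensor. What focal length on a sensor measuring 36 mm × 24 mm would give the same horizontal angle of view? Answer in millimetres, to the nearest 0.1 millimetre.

36.5 mm

Equal angle of view means equal width/f ratio, so f₂ = f₁ · (width₂/width₁) = 25.1 × 36/24.78.
f₂ = 25.1 × 1.45278 ≈ 36.465 mm.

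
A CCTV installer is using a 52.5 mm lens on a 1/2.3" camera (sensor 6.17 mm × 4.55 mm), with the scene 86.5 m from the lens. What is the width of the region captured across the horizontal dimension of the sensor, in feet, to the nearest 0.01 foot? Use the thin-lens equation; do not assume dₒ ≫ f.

33.33 ft

dₒ: 86.5 m = 86500 mm.
Similar triangles through the lens centre give W/dₒ = w/dᵢ; with 1/f = 1/dₒ + 1/dᵢ this gives W = w·(dₒ − f)/f.
W = 6.17 mm × (86500 − 52.5) / 52.5 = 6.17 × 1646.6190 ≈ 10159.640 mm = 10159.640/304.8 ft = 33.3322 ft.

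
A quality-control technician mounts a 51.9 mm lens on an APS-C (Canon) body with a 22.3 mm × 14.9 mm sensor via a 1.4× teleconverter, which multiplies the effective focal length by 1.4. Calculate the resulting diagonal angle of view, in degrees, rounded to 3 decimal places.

20.913°

Effective focal length f = 51.9 × 1.4 = 72.66 mm.
Sensor diagonal = √(22.3² + 14.9²) = √719.3000 ≈ 26.8198 mm.
α = 2·arctan(26.820 / (2 × 72.66)) = 2·arctan(0.18456) ≈ 20.9133°.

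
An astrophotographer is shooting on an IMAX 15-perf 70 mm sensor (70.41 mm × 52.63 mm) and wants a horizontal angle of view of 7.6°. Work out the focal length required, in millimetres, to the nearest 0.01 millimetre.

530.04 mm

From α = 2·arctan(w/2f) we get f = w / (2·tan(α/2)).
With w = 70.41 mm and α/2 = 3.8°, tan(α/2) ≈ 0.06642, so f ≈ 70.41 / 0.13284 ≈ 530.0367 mm.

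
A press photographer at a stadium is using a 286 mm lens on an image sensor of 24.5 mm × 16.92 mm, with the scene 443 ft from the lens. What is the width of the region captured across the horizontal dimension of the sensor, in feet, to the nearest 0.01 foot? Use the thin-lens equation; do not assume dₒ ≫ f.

37.87 ft

dₒ: 443 ft × 304.8 mm/ft = 135026.40 mm.
Similar triangles through the lens centre give W/dₒ = w/dᵢ; with 1/f = 1/dₒ + 1/dᵢ this gives W = w·(dₒ − f)/f.
W = 24.5 mm × (135026 − 286) / 286 = 24.5 × 471.1203 ≈ 11542.446 mm = 11542.446/304.8 ft = 37.8689 ft.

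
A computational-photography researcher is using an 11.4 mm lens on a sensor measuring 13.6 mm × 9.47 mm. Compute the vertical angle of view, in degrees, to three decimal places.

Angle of view α = 2·arctan(h/2f) with h = 9.47 mm and f = 11.4 mm.
h/2f = 0.41535; arctan(0.41535) ≈ 22.5556°, so α ≈ 45.1112°.

45.111°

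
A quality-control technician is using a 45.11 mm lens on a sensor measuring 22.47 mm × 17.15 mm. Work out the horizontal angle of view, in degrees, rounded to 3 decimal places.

27.971°

Angle of view α = 2·arctan(w/2f) with w = 22.47 mm and f = 45.11 mm.
w/2f = 0.24906; arctan(0.24906) ≈ 13.9854°, so α ≈ 27.9709°.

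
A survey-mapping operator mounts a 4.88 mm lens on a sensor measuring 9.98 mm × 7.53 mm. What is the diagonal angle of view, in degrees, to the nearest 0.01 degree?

104.04°

Sensor diagonal = √(9.98² + 7.53²) = √156.3013 ≈ 12.5021 mm.
Angle of view α = 2·arctan(d/2f) with d = 12.5021 mm and f = 4.88 mm.
d/2f = 1.28095; arctan(1.28095) ≈ 52.0218°, so α ≈ 104.0437°.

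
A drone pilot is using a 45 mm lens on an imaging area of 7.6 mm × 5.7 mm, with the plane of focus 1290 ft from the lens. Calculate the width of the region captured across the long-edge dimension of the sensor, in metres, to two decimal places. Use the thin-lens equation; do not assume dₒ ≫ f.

66.40 m

dₒ: 1290 ft × 304.8 mm/ft = 393191.99 mm.
Similar triangles through the lens centre give W/dₒ = w/dᵢ; with 1/f = 1/dₒ + 1/dᵢ this gives W = w·(dₒ − f)/f.
W = 7.6 mm × (393192 − 45) / 45 = 7.6 × 8736.5997 ≈ 66398.158 mm = 66.3982 m.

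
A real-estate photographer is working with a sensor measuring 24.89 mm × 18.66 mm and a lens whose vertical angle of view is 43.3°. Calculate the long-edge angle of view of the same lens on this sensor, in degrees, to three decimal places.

55.799°

From the vertical AOV: f = 18.66 / (2·tan(21.65°)) = 18.66 / 0.79388 ≈ 23.5049 mm.
Long-edge AOV = 2·arctan(24.89 / (2 × 23.5049)) = 2·arctan(0.52946) ≈ 55.7991°.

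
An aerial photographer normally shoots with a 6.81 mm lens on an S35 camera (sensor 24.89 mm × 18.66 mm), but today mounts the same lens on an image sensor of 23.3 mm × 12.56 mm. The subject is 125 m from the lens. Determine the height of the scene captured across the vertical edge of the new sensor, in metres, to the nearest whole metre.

The focal length stays 6.81 mm; the relevant sensor dimension is now h = 12.56 mm. Object distance dₒ = 125 m = 125000 mm.
Thin-lens field height W = h·(dₒ − f)/f = 12.56 × (125000 − 6.81)/6.81 ≈ 230530.759 mm = 230.531 m.

231 m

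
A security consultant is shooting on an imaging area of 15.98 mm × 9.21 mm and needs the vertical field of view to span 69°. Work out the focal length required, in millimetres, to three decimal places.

From α = 2·arctan(h/2f) we get f = h / (2·tan(α/2)).
With h = 9.21 mm and α/2 = 34.5°, tan(α/2) ≈ 0.68728, so f ≈ 9.21 / 1.37456 ≈ 6.7003 mm.

6.700 mm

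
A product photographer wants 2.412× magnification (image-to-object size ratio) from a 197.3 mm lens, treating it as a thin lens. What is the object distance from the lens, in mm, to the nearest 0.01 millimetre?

279.10 mm

With m = dᵢ/dₒ and 1/f = 1/dₒ + 1/dᵢ, substituting dᵢ = m·dₒ gives 1/f = (1 + 1/m)/dₒ, hence dₒ = f·(1 + 1/m).
dₒ = 197.3 × (1 + 1/2.412) = 197.3 × 1.41459 ≈ 279.099 mm.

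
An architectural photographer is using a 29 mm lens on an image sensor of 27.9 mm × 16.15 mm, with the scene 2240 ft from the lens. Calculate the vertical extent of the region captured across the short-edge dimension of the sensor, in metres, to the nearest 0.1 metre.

380.2 m

dₒ: 2240 ft × 304.8 mm/ft = 682751.98 mm.
Similar triangles through the lens centre give W/dₒ = h/dᵢ; with 1/f = 1/dₒ + 1/dᵢ this gives W = h·(dₒ − f)/f.
W = 16.15 mm × (682752 − 29) / 29 = 16.15 × 23542.1717 ≈ 380206.072 mm = 380.206 m.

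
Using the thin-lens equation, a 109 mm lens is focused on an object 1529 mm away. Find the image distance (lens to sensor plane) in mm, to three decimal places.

1/dᵢ = 1/f − 1/dₒ = 1/109 − 1/1529 = 0.0085203 mm⁻¹.
dᵢ = 1/0.0085203 ≈ 117.3669 mm.

117.367 mm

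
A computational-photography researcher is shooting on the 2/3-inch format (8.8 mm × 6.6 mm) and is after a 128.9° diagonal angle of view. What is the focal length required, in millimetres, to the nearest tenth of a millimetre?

2.6 mm

Sensor diagonal = √(8.8² + 6.6²) = √121.0000 ≈ 11.0000 mm.
From α = 2·arctan(d/2f) we get f = d / (2·tan(α/2)).
With d = 11.0000 mm and α/2 = 64.45°, tan(α/2) ≈ 2.09184, so f ≈ 11.0000 / 4.18369 ≈ 2.6293 mm.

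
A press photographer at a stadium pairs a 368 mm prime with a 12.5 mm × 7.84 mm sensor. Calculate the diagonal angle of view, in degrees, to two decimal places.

Sensor diagonal = √(12.5² + 7.84²) = √217.7156 ≈ 14.7552 mm.
Angle of view α = 2·arctan(d/2f) with d = 14.7552 mm and f = 368 mm.
d/2f = 0.02005; arctan(0.02005) ≈ 1.1485°, so α ≈ 2.2970°.

2.30°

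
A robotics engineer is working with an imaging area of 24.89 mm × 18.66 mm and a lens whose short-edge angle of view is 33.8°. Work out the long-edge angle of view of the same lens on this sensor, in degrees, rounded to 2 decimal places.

From the short-edge AOV: f = 18.66 / (2·tan(16.9°)) = 18.66 / 0.60765 ≈ 30.7086 mm.
Long-edge AOV = 2·arctan(24.89 / (2 × 30.7086)) = 2·arctan(0.40526) ≈ 44.1215°.

44.12°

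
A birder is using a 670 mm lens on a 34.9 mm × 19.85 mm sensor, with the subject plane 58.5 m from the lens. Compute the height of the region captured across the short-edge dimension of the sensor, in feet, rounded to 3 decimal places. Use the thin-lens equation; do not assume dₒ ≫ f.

dₒ: 58.5 m = 58500 mm.
Similar triangles through the lens centre give W/dₒ = h/dᵢ; with 1/f = 1/dₒ + 1/dᵢ this gives W = h·(dₒ − f)/f.
W = 19.85 mm × (58500 − 670) / 670 = 19.85 × 86.3134 ≈ 1713.322 mm = 1713.322/304.8 ft = 5.62113 ft.

5.621 ft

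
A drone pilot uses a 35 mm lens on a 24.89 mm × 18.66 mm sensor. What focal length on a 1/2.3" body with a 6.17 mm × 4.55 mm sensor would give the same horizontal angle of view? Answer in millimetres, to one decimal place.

Equal angle of view means equal width/f ratio, so f₂ = f₁ · (width₂/width₁) = 35 × 6.17/24.89.
f₂ = 35 × 0.24789 ≈ 8.676 mm.

8.7 mm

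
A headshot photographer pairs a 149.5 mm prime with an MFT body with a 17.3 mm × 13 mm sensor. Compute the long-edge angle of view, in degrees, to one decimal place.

Angle of view α = 2·arctan(w/2f) with w = 17.3 mm and f = 149.5 mm.
w/2f = 0.05786; arctan(0.05786) ≈ 3.3114°, so α ≈ 6.6228°.

6.6°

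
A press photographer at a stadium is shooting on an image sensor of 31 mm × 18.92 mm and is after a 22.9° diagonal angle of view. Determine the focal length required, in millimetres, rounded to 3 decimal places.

Sensor diagonal = √(31² + 18.92²) = √1318.9664 ≈ 36.3176 mm.
From α = 2·arctan(d/2f) we get f = d / (2·tan(α/2)).
With d = 36.3176 mm and α/2 = 11.45°, tan(α/2) ≈ 0.20254, so f ≈ 36.3176 / 0.40509 ≈ 89.6537 mm.

89.654 mm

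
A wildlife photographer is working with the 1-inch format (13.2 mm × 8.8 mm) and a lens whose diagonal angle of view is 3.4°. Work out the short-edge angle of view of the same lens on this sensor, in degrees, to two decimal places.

1.89°

Sensor diagonal = √(13.2² + 8.8²) = √251.6800 ≈ 15.8644 mm.
From the diagonal AOV: f = 15.8644 / (2·tan(1.7°)) = 15.8644 / 0.05936 ≈ 267.2641 mm.
Short-edge AOV = 2·arctan(8.8 / (2 × 267.2641)) = 2·arctan(0.01646) ≈ 1.8864°.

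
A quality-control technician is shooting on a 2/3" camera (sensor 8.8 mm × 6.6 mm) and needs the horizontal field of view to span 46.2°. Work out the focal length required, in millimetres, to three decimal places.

10.316 mm

From α = 2·arctan(w/2f) we get f = w / (2·tan(α/2)).
With w = 8.8 mm and α/2 = 23.1°, tan(α/2) ≈ 0.42654, so f ≈ 8.8 / 0.85307 ≈ 10.3157 mm.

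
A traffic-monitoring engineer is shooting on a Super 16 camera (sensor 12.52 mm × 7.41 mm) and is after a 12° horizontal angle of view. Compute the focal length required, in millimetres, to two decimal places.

From α = 2·arctan(w/2f) we get f = w / (2·tan(α/2)).
With w = 12.52 mm and α/2 = 6°, tan(α/2) ≈ 0.10510, so f ≈ 12.52 / 0.21021 ≈ 59.5599 mm.

59.56 mm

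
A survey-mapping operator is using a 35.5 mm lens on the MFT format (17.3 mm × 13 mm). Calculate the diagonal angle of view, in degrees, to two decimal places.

Sensor diagonal = √(17.3² + 13²) = √468.2900 ≈ 21.6400 mm.
Angle of view α = 2·arctan(d/2f) with d = 21.6400 mm and f = 35.5 mm.
d/2f = 0.30479; arctan(0.30479) ≈ 16.9506°, so α ≈ 33.9013°.

33.90°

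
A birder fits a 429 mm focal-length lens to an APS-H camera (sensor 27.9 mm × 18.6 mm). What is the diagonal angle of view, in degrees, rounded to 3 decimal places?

Sensor diagonal = √(27.9² + 18.6²) = √1124.3700 ≈ 33.5316 mm.
Angle of view α = 2·arctan(d/2f) with d = 33.5316 mm and f = 429 mm.
d/2f = 0.03908; arctan(0.03908) ≈ 2.2380°, so α ≈ 4.4761°.

4.476°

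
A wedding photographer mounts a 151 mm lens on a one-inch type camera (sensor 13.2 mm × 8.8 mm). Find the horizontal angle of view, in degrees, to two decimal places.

5.01°

Angle of view α = 2·arctan(w/2f) with w = 13.2 mm and f = 151 mm.
w/2f = 0.04371; arctan(0.04371) ≈ 2.5027°, so α ≈ 5.0055°.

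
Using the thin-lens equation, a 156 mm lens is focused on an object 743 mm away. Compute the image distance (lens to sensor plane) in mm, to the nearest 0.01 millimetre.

197.46 mm

1/dᵢ = 1/f − 1/dₒ = 1/156 − 1/743 = 0.0050644 mm⁻¹.
dᵢ = 1/0.0050644 ≈ 197.4583 mm.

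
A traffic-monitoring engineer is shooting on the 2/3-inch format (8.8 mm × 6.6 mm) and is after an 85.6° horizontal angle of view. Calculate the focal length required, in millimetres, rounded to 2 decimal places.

From α = 2·arctan(w/2f) we get f = w / (2·tan(α/2)).
With w = 8.8 mm and α/2 = 42.8°, tan(α/2) ≈ 0.92601, so f ≈ 8.8 / 1.85202 ≈ 4.7516 mm.

4.75 mm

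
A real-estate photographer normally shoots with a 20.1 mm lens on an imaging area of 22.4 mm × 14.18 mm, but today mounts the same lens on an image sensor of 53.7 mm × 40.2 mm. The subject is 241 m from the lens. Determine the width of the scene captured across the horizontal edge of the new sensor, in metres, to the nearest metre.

644 m

The focal length stays 20.1 mm; the relevant sensor dimension is now w = 53.7 mm. Object distance dₒ = 241 m = 241000 mm.
Thin-lens field width W = w·(dₒ − f)/f = 53.7 × (241000 − 20.1)/20.1 ≈ 643811.972 mm = 643.812 m.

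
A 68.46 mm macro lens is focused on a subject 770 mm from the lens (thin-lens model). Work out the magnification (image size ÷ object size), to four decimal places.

Thin lens: 1/f = 1/dₒ + 1/dᵢ → 1/dᵢ = 1/68.46 − 1/770 = 0.0133084 mm⁻¹, so dᵢ ≈ 75.1407 mm.
Magnification m = dᵢ/dₒ = 75.1407/770 ≈ 0.09759.

0.0976×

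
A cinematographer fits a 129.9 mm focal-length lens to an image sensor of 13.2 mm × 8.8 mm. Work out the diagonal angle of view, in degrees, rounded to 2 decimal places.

6.99°

Sensor diagonal = √(13.2² + 8.8²) = √251.6800 ≈ 15.8644 mm.
Angle of view α = 2·arctan(d/2f) with d = 15.8644 mm and f = 129.9 mm.
d/2f = 0.06106; arctan(0.06106) ≈ 3.4944°, so α ≈ 6.9887°.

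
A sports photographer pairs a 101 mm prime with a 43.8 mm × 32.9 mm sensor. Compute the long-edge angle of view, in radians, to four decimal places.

0.4271 rad

Angle of view α = 2·arctan(w/2f) with w = 43.8 mm and f = 101 mm.
w/2f = 0.21683; arctan(0.21683) ≈ 0.2135 rad, so α ≈ 0.4271 rad.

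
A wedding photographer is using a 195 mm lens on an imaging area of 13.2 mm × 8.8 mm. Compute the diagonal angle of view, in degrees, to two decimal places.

Sensor diagonal = √(13.2² + 8.8²) = √251.6800 ≈ 15.8644 mm.
Angle of view α = 2·arctan(d/2f) with d = 15.8644 mm and f = 195 mm.
d/2f = 0.04068; arctan(0.04068) ≈ 2.3294°, so α ≈ 4.6588°.

4.66°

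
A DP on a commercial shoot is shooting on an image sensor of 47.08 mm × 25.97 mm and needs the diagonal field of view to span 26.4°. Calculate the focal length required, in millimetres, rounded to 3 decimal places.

Sensor diagonal = √(47.08² + 25.97²) = √2890.9673 ≈ 53.7677 mm.
From α = 2·arctan(d/2f) we get f = d / (2·tan(α/2)).
With d = 53.7677 mm and α/2 = 13.2°, tan(α/2) ≈ 0.23455, so f ≈ 53.7677 / 0.46910 ≈ 114.6199 mm.

114.620 mm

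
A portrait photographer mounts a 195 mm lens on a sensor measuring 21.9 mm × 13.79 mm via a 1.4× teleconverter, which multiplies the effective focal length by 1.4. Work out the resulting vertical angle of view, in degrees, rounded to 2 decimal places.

2.89°

Effective focal length f = 195 × 1.4 = 273 mm.
α = 2·arctan(13.79 / (2 × 273)) = 2·arctan(0.02526) ≈ 2.8936°.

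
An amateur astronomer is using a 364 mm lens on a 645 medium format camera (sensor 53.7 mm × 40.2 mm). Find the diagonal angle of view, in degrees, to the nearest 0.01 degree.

Sensor diagonal = √(53.7² + 40.2²) = √4499.7300 ≈ 67.0800 mm.
Angle of view α = 2·arctan(d/2f) with d = 67.0800 mm and f = 364 mm.
d/2f = 0.09214; arctan(0.09214) ≈ 5.2645°, so α ≈ 10.5291°.

10.53°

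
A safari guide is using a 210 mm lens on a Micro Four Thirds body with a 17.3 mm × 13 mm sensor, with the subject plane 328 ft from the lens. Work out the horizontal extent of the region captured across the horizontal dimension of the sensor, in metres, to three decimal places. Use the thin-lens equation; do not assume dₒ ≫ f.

8.219 m

dₒ: 328 ft × 304.8 mm/ft = 99974.40 mm.
Similar triangles through the lens centre give W/dₒ = w/dᵢ; with 1/f = 1/dₒ + 1/dᵢ this gives W = w·(dₒ − f)/f.
W = 17.3 mm × (99974.4 − 210) / 210 = 17.3 × 475.0686 ≈ 8218.686 mm = 8.21869 m.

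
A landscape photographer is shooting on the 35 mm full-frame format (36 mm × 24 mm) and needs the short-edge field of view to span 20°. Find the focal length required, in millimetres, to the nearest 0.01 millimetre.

68.06 mm

From α = 2·arctan(h/2f) we get f = h / (2·tan(α/2)).
With h = 24 mm and α/2 = 10°, tan(α/2) ≈ 0.17633, so f ≈ 24 / 0.35265 ≈ 68.0554 mm.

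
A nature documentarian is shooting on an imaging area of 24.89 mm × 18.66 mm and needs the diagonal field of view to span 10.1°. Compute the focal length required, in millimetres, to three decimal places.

176.014 mm

Sensor diagonal = √(24.89² + 18.66²) = √967.7077 ≈ 31.1080 mm.
From α = 2·arctan(d/2f) we get f = d / (2·tan(α/2)).
With d = 31.1080 mm and α/2 = 5.05°, tan(α/2) ≈ 0.08837, so f ≈ 31.1080 / 0.17674 ≈ 176.0138 mm.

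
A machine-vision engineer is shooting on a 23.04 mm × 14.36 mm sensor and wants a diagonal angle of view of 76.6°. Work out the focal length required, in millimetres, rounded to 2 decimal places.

Sensor diagonal = √(23.04² + 14.36²) = √737.0512 ≈ 27.1487 mm.
From α = 2·arctan(d/2f) we get f = d / (2·tan(α/2)).
With d = 27.1487 mm and α/2 = 38.3°, tan(α/2) ≈ 0.78975, so f ≈ 27.1487 / 1.57950 ≈ 17.1881 mm.

17.19 mm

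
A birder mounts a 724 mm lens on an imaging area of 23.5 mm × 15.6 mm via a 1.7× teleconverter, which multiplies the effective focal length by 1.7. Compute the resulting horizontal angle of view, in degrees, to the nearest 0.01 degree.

1.09°

Effective focal length f = 724 × 1.7 = 1230.8 mm.
α = 2·arctan(23.5 / (2 × 1230.8)) = 2·arctan(0.00955) ≈ 1.0939°.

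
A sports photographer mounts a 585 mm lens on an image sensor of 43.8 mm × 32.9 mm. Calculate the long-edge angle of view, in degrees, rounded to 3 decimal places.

Angle of view α = 2·arctan(w/2f) with w = 43.8 mm and f = 585 mm.
w/2f = 0.03744; arctan(0.03744) ≈ 2.1439°, so α ≈ 4.2878°.

4.288°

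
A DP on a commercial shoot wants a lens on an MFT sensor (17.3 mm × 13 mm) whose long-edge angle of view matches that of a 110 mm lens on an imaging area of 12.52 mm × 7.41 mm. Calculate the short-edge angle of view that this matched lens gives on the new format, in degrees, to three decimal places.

4.897°

Equal long-edge AOV ⇒ f₂ = f₁ · 17.3/12.52 = 110 × 1.38179 ≈ 151.9968 mm.
Short-edge AOV on the new format = 2·arctan(13 / (2 × 151.9968)) = 2·arctan(0.04276) ≈ 4.8974°.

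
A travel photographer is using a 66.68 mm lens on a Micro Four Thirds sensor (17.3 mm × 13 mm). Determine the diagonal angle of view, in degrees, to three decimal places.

Sensor diagonal = √(17.3² + 13²) = √468.2900 ≈ 21.6400 mm.
Angle of view α = 2·arctan(d/2f) with d = 21.6400 mm and f = 66.68 mm.
d/2f = 0.16227; arctan(0.16227) ≈ 9.2169°, so α ≈ 18.4338°.

18.434°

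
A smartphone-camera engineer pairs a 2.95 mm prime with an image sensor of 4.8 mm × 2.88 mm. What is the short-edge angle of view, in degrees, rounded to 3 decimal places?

52.037°

Angle of view α = 2·arctan(h/2f) with h = 2.88 mm and f = 2.95 mm.
h/2f = 0.48814; arctan(0.48814) ≈ 26.0187°, so α ≈ 52.0373°.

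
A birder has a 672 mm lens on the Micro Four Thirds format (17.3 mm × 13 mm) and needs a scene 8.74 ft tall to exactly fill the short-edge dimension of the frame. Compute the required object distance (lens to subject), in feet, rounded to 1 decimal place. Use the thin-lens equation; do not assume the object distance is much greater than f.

454.0 ft

W: 8.74 ft × 304.8 mm/ft = 2663.95 mm.
Magnification m = h/W = dᵢ/dₒ; combined with 1/f = 1/dₒ + 1/dᵢ this gives dₒ = f·(1 + W/h).
dₒ = 672 mm × (1 + 2663.95/13) = 672 × 205.9194 ≈ 138377.822 mm = 138377.822/304.8 ft = 453.995 ft.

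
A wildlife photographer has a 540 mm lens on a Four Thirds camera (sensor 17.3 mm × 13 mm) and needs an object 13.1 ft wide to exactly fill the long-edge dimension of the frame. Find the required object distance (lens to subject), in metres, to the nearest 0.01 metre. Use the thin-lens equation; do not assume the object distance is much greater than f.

W: 13.1 ft × 304.8 mm/ft = 3992.88 mm.
Magnification m = w/W = dᵢ/dₒ; combined with 1/f = 1/dₒ + 1/dᵢ this gives dₒ = f·(1 + W/w).
dₒ = 540 mm × (1 + 3992.88/17.3) = 540 × 231.8023 ≈ 125173.245 mm = 125.173 m.

125.17 m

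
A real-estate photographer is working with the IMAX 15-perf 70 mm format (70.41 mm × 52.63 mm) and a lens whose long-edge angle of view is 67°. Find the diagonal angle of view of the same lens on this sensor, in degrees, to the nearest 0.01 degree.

From the long-edge AOV: f = 70.41 / (2·tan(33.5°)) = 70.41 / 1.32377 ≈ 53.1890 mm.
Sensor diagonal = √(70.41² + 52.63²) = √7727.4850 ≈ 87.9061 mm.
Diagonal AOV = 2·arctan(87.9061 / (2 × 53.1890)) = 2·arctan(0.82636) ≈ 79.1377°.

79.14°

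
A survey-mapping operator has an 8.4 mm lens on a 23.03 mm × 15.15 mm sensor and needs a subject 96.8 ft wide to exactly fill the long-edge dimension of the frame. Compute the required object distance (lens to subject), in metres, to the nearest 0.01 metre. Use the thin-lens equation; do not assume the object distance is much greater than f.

W: 96.8 ft × 304.8 mm/ft = 29504.64 mm.
Magnification m = w/W = dᵢ/dₒ; combined with 1/f = 1/dₒ + 1/dᵢ this gives dₒ = f·(1 + W/w).
dₒ = 8.4 mm × (1 + 29504.6/23.03) = 8.4 × 1282.1393 ≈ 10769.970 mm = 10.77 m.

10.77 m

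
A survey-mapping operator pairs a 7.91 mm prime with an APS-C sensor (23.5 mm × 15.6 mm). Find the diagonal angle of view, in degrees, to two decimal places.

Sensor diagonal = √(23.5² + 15.6²) = √795.6100 ≈ 28.2066 mm.
Angle of view α = 2·arctan(d/2f) with d = 28.2066 mm and f = 7.91 mm.
d/2f = 1.78297; arctan(1.78297) ≈ 60.7136°, so α ≈ 121.4271°.

121.43°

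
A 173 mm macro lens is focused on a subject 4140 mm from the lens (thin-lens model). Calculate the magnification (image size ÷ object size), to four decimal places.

Thin lens: 1/f = 1/dₒ + 1/dᵢ → 1/dᵢ = 1/173 − 1/4140 = 0.0055388 mm⁻¹, so dᵢ ≈ 180.5445 mm.
Magnification m = dᵢ/dₒ = 180.5445/4140 ≈ 0.04361.

0.0436×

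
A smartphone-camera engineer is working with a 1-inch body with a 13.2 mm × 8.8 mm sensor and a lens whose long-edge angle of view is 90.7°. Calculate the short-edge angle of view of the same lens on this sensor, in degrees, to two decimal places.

From the long-edge AOV: f = 13.2 / (2·tan(45.35°)) = 13.2 / 2.02459 ≈ 6.5199 mm.
Short-edge AOV = 2·arctan(8.8 / (2 × 6.5199)) = 2·arctan(0.67486) ≈ 68.0278°.

68.03°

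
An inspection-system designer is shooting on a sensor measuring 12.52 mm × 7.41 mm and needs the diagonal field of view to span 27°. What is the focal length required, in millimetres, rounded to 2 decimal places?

30.30 mm

Sensor diagonal = √(12.52² + 7.41²) = √211.6585 ≈ 14.5485 mm.
From α = 2·arctan(d/2f) we get f = d / (2·tan(α/2)).
With d = 14.5485 mm and α/2 = 13.5°, tan(α/2) ≈ 0.24008, so f ≈ 14.5485 / 0.48016 ≈ 30.2994 mm.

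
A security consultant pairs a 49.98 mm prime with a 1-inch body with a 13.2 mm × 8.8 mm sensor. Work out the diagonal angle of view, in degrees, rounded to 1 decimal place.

18.0°

Sensor diagonal = √(13.2² + 8.8²) = √251.6800 ≈ 15.8644 mm.
Angle of view α = 2·arctan(d/2f) with d = 15.8644 mm and f = 49.98 mm.
d/2f = 0.15871; arctan(0.15871) ≈ 9.0181°, so α ≈ 18.0361°.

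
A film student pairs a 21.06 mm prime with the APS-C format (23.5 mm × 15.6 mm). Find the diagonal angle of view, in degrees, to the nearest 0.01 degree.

67.62°

Sensor diagonal = √(23.5² + 15.6²) = √795.6100 ≈ 28.2066 mm.
Angle of view α = 2·arctan(d/2f) with d = 28.2066 mm and f = 21.06 mm.
d/2f = 0.66967; arctan(0.66967) ≈ 33.8091°, so α ≈ 67.6182°.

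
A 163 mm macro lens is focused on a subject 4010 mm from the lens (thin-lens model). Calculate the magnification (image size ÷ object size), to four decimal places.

Thin lens: 1/f = 1/dₒ + 1/dᵢ → 1/dᵢ = 1/163 − 1/4010 = 0.0058856 mm⁻¹, so dᵢ ≈ 169.9064 mm.
Magnification m = dᵢ/dₒ = 169.9064/4010 ≈ 0.04237.

0.0424×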